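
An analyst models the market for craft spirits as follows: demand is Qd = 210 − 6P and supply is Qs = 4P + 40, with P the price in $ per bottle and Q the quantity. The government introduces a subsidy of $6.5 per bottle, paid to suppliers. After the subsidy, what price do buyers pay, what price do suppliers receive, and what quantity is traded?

Without the subsidy, 210 − 6P = 4P + 40 gives 10P = 170, so P* = $17 and Q* = 108.
With a per-unit subsidy paid to suppliers, each receives P + 6.5 per unit sold, so supply becomes Qs = 4(P + 6.5) + 40.
Solving gives Q = 123.6 with buyers paying $14.4 and suppliers receiving $20.9 (the $6.5 wedge).

Buyers pay $14.4; suppliers receive $20.9; quantity = 123.6.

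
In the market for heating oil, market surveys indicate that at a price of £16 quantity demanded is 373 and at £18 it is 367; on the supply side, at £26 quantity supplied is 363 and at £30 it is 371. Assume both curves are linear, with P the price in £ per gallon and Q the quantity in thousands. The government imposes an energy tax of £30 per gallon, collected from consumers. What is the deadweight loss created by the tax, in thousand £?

Deadweight loss = £540 thousand.

Demand slope: (367 − 373)/(18 − 16) = -3, so Qd = 421 − 3P.
Supply slope: (371 − 363)/(30 − 26) = 2, so Qs = 2P + 311.
Before the tax: set 421 − 3P = 2P + 311 → P* = £22, Q* = 355.
With the tax collected from consumers, demand (in seller-price terms) shifts: Qd = 421 − 3(P + 30).
Solving gives Q = 319 with consumers paying £34 and producers receiving £4 (the £30 wedge).
Quantity falls by |ΔQ| = |355 − 319| = 36.
DWL = ½ · t · |ΔQ| = ½ · 30 · 36 = £540.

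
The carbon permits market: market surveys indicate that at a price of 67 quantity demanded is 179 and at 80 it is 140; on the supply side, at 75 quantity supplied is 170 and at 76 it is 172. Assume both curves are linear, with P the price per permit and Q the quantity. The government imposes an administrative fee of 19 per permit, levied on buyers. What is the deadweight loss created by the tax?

Demand slope: (140 − 179)/(80 − 67) = -3, so Qd = 380 − 3P.
Supply slope: (172 − 170)/(76 − 75) = 2, so Qs = 2P + 20.
Without the tax, 380 − 3P = 2P + 20 gives 5P = 360, so P* = 72 and Q* = 164.
With the tax collected from buyers, demand (in seller-price terms) shifts: Qd = 380 − 3(P + 19).
Solving gives Q = 141.2 with buyers paying 79.6 and suppliers receiving 60.6 (the 19 wedge).
Quantity falls by |ΔQ| = |164 − 141.2| = 22.8.
DWL = ½ · t · |ΔQ| = ½ · 19 · 22.8 = 216.6.

Deadweight loss = 216.6.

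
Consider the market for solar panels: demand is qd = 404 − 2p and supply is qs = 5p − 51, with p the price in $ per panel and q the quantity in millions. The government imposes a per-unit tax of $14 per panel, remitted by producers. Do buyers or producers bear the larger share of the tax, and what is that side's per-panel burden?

Without the tax, 404 − 2p = 5p − 51 gives 7p = 455, so p* = $65 and q* = 274.
With the tax collected from producers, supply shifts: qs = 5(p − 14) − 51.
Solving gives q = 254 with buyers paying $75 and producers receiving $61 (the $14 wedge).
Per-panel burden: buyers $10, producers $4.
Buyers take the larger share because demand is less price-elastic here (demand slope 2 vs supply slope 5).
The less price-elastic side of the market bears the larger share of a per-unit tax.

Buyers bear the larger share: $10 per panel.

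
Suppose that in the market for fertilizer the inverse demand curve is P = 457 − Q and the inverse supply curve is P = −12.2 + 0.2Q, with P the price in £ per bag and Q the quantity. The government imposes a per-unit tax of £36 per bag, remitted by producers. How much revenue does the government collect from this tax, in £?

Inverting to Q(P) form: Qd = 457 − P; Qs = 5P + 61.
Without the tax, 457 − P = 5P + 61 gives 6P = 396, so P* = £66 and Q* = 391.
With the tax collected from producers, supply shifts: Qs = 5(P − 36) + 61.
Solving gives Q = 361 with consumers paying £96 and producers receiving £60 (the £36 wedge).
Revenue = t · Q = 36 · 361 = £12996.

Tax revenue = £12996.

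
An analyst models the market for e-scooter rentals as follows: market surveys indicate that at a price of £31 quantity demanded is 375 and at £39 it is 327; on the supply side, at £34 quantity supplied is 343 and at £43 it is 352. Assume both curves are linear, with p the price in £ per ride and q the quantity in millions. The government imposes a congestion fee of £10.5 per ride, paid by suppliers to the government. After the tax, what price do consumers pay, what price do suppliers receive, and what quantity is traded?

Consumers pay £37.5; suppliers receive £27; quantity = 336.

Demand slope: (327 − 375)/(39 − 31) = -6, so qd = 561 − 6p.
Supply slope: (352 − 343)/(43 − 34) = 1, so qs = p + 309.
Without the tax, 561 − 6p = p + 309 gives 7p = 252, so p* = £36 and q* = 345.
With the tax collected from suppliers, supply shifts: qs = (p − 10.5) + 309.
New equilibrium: consumers pay £37.5, suppliers receive £27, q = 336. (Wedge: pb − ps = 10.5.)
The less price-elastic side of the market bears the larger share of a per-unit tax.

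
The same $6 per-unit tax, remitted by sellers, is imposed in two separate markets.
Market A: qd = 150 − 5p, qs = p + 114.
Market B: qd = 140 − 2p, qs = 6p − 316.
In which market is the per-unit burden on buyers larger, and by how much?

Market B, by $3.5.

Market A: pre-tax p* = $6, q* = 120; post-tax q = 115; per-unit burden on buyers = $1.
Market B: pre-tax p* = $57, q* = 26; post-tax q = 17; per-unit burden on buyers = $4.5.
Difference: $1 vs $4.5 → market B is larger by $3.5.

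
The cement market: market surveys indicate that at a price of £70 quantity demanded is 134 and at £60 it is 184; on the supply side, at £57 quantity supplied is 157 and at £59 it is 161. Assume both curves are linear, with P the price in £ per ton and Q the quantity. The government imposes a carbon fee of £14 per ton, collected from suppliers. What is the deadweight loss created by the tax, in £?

Demand slope: (184 − 134)/(60 − 70) = -5, so Qd = 484 − 5P.
Supply slope: (161 − 157)/(59 − 57) = 2, so Qs = 2P + 43.
Without the tax, 484 − 5P = 2P + 43 gives 7P = 441, so P* = £63 and Q* = 169.
With the tax collected from suppliers, supply shifts: Qs = 2(P − 14) + 43.
New equilibrium: buyers pay £67, suppliers receive £53, Q = 149. (Wedge: Pb − Ps = 14.)
Quantity falls by |ΔQ| = |169 − 149| = 20.
DWL = ½ · t · |ΔQ| = ½ · 14 · 20 = £140.

Deadweight loss = £140.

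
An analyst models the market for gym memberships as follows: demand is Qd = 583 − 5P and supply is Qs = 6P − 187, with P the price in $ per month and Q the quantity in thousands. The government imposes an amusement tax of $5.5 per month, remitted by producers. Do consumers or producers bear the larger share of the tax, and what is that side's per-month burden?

Before the tax: set 583 − 5P = 6P − 187 → P* = $70, Q* = 233.
With the tax collected from producers, supply shifts: Qs = 6(P − 5.5) − 187.
Solving gives Q = 218 with consumers paying $73 and producers receiving $67.5 (the $5.5 wedge).
Per-month burden: consumers $3, producers $2.5.
Consumers take the larger share because demand is less price-elastic here (demand slope 5 vs supply slope 6).
The less price-elastic side of the market bears the larger share of a per-unit tax.

Consumers bear the larger share: $3 per month.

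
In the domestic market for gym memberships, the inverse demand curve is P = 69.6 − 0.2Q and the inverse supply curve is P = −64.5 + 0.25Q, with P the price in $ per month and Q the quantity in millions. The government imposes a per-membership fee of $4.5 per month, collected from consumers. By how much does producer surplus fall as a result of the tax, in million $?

Producer surplus falls by $732.5 million.

Inverting to Q(P) form: Qd = 348 − 5P; Qs = 4P + 258.
Without the tax, 348 − 5P = 4P + 258 gives 9P = 90, so P* = $10 and Q* = 298.
With the tax collected from consumers, demand (in seller-price terms) shifts: Qd = 348 − 5(P + 4.5).
Solving gives Q = 288 with consumers paying $12 and producers receiving $7.5 (the $4.5 wedge).
ΔPS is the trapezoid between Q = 288 and Q = 298 of height $2.5: ½ · (298 + 288) · 2.5 = $732.5.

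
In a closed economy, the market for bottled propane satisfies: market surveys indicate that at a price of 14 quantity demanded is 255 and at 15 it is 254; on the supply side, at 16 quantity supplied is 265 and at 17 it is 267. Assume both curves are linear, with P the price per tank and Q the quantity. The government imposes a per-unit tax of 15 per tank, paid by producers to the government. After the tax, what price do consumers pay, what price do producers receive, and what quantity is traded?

Consumers pay 22; producers receive 7; quantity = 247.

Demand slope: (254 − 255)/(15 − 14) = -1, so Qd = 269 − P.
Supply slope: (267 − 265)/(17 − 16) = 2, so Qs = 2P + 233.
Without the tax, 269 − P = 2P + 233 gives 3P = 36, so P* = 12 and Q* = 257.
With the tax collected from producers, supply shifts: Qs = 2(P − 15) + 233.
Solving gives Q = 247 with consumers paying 22 and producers receiving 7 (the 15 wedge).
The less price-elastic side of the market bears the larger share of a per-unit tax.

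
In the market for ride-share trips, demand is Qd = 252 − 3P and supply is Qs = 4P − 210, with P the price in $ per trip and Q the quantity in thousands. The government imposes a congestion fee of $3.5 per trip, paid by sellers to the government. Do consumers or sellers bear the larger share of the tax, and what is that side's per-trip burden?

Consumers bear the larger share: $2 per trip.

Without the tax, 252 − 3P = 4P − 210 gives 7P = 462, so P* = $66 and Q* = 54.
With the tax collected from sellers, supply shifts: Qs = 4(P − 3.5) − 210.
Solving gives Q = 48 with consumers paying $68 and sellers receiving $64.5 (the $3.5 wedge).
Per-trip burden: consumers $2, sellers $1.5.
Consumers take the larger share because demand is less price-elastic here (demand slope 3 vs supply slope 4).
The less price-elastic side of the market bears the larger share of a per-unit tax.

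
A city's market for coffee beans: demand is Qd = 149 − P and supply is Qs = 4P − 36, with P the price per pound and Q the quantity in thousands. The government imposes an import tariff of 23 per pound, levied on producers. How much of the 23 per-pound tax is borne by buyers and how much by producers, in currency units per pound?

Before the tax: set 149 − P = 4P − 36 → P* = 37, Q* = 112.
With the tax collected from producers, supply shifts: Qs = 4(P − 23) − 36.
New equilibrium: buyers pay 55.4, producers receive 32.4, Q = 93.6. (Wedge: Pb − Ps = 23.)
Burden on buyers: 18.4; on producers: 4.6. (They sum to 23.)
The less price-elastic side of the market bears the larger share of a per-unit tax.

Buyers bear 18.4 per pound; producers bear 4.6 per pound.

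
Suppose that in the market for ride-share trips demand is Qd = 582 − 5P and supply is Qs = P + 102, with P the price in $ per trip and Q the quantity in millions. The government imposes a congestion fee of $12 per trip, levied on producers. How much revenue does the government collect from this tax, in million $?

Tax revenue = $2064 million.

Before the tax: set 582 − 5P = P + 102 → P* = $80, Q* = 182.
With the tax collected from producers, supply shifts: Qs = (P − 12) + 102.
New equilibrium: consumers pay $82, producers receive $70, Q = 172. (Wedge: Pb − Ps = 12.)
Revenue = t · Q = 12 · 172 = $2064.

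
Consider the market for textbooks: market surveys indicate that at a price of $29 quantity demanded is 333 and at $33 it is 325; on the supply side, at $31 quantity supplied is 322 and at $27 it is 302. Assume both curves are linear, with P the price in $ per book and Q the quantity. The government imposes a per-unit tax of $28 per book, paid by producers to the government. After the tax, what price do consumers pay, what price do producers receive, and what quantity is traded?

Consumers pay $52; producers receive $24; quantity = 287.

Demand slope: (325 − 333)/(33 − 29) = -2, so Qd = 391 − 2P.
Supply slope: (302 − 322)/(27 − 31) = 5, so Qs = 5P + 167.
Without the tax, 391 − 2P = 5P + 167 gives 7P = 224, so P* = $32 and Q* = 327.
With the tax collected from producers, supply shifts: Qs = 5(P − 28) + 167.
Solving gives Q = 287 with consumers paying $52 and producers receiving $24 (the $28 wedge).
The less price-elastic side of the market bears the larger share of a per-unit tax.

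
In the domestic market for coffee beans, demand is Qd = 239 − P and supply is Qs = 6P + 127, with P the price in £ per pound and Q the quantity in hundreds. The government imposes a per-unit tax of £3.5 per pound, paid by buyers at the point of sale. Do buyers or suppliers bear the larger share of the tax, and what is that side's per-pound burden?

Buyers bear the larger share: £3 per pound.

Without the tax, 239 − P = 6P + 127 gives 7P = 112, so P* = £16 and Q* = 223.
With the tax collected from buyers, demand (in seller-price terms) shifts: Qd = 239 − (P + 3.5).
Solving gives Q = 220 with buyers paying £19 and suppliers receiving £15.5 (the £3.5 wedge).
Per-pound burden: buyers £3, suppliers £0.5.
Buyers take the larger share because demand is less price-elastic here (demand slope 1 vs supply slope 6).
The less price-elastic side of the market bears the larger share of a per-unit tax.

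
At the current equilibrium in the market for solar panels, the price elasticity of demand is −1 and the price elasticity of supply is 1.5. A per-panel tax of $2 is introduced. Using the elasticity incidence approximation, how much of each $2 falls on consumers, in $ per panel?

Consumers bear ≈ $1.2 per panel.

Incidence ratio: consumers' share ≈ εs / (εs + |εd|) = 1.5 / (1.5 + 1) = 0.6.
So consumers bear ≈ 0.6 × $2 = $1.2; producers bear $0.8.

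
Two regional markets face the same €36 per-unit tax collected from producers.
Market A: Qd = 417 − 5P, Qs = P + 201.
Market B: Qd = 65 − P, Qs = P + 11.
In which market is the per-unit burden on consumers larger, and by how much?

Market B, by €12.

Market A: pre-tax P* = €36, Q* = 237; post-tax Q = 207; per-unit burden on consumers = €6.
Market B: pre-tax P* = €27, Q* = 38; post-tax Q = 20; per-unit burden on consumers = €18.
Difference: €6 vs €18 → market B is larger by €12.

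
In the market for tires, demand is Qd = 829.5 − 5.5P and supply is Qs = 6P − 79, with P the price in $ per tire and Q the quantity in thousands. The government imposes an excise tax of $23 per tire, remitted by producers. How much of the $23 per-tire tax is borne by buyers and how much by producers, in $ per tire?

Buyers bear $12 per tire; producers bear $11 per tire.

Before the tax: set 829.5 − 5.5P = 6P − 79 → P* = $79, Q* = 395.
With the tax collected from producers, supply shifts: Qs = 6(P − 23) − 79.
Solving gives Q = 329 with buyers paying $91 and producers receiving $68 (the $23 wedge).
Burden on buyers: $12; on producers: $11. (They sum to $23.)
The less price-elastic side of the market bears the larger share of a per-unit tax.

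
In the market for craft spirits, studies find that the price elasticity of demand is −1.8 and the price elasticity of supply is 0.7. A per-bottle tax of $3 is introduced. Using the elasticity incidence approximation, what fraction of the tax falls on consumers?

Consumers' share ≈ 0.28.

Incidence ratio: consumers' share ≈ εs / (εs + |εd|) = 0.7 / (0.7 + 1.8) = 0.28.
Supply is the less elastic side, so consumers bear the smaller share.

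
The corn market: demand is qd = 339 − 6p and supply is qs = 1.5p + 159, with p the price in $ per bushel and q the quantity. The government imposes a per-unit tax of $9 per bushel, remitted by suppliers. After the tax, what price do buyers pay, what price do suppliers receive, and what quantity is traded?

Buyers pay $25.8; suppliers receive $16.8; quantity = 184.2.

Before the tax: set 339 − 6p = 1.5p + 159 → p* = $24, q* = 195.
With the tax collected from suppliers, supply shifts: qs = 1.5(p − 9) + 159.
Solving gives q = 184.2 with buyers paying $25.8 and suppliers receiving $16.8 (the $9 wedge).
The less price-elastic side of the market bears the larger share of a per-unit tax.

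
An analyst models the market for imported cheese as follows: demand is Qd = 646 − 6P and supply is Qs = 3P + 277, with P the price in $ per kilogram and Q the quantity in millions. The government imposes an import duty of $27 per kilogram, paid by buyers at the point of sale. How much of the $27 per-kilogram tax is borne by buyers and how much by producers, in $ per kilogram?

Buyers bear $9 per kilogram; producers bear $18 per kilogram.

Without the tax, 646 − 6P = 3P + 277 gives 9P = 369, so P* = $41 and Q* = 400.
With the tax collected from buyers, demand (in seller-price terms) shifts: Qd = 646 − 6(P + 27).
Solving gives Q = 346 with buyers paying $50 and producers receiving $23 (the $27 wedge).
Burden on buyers: $9; on producers: $18. (They sum to $27.)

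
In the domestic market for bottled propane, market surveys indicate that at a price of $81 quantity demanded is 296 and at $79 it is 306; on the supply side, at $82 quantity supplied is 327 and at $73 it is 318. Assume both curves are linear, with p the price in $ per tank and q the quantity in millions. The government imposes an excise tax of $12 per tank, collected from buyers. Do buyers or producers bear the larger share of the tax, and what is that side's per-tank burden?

Demand slope: (306 − 296)/(79 − 81) = -5, so qd = 701 − 5p.
Supply slope: (318 − 327)/(73 − 82) = 1, so qs = p + 245.
Without the tax, 701 − 5p = p + 245 gives 6p = 456, so p* = $76 and q* = 321.
With the tax collected from buyers, demand (in seller-price terms) shifts: qd = 701 − 5(p + 12).
New equilibrium: buyers pay $78, producers receive $66, q = 311. (Wedge: pb − ps = 12.)
Per-tank burden: buyers $2, producers $10.
Producers take the larger share because supply is less price-elastic here (demand slope 5 vs supply slope 1).

Producers bear the larger share: $10 per tank.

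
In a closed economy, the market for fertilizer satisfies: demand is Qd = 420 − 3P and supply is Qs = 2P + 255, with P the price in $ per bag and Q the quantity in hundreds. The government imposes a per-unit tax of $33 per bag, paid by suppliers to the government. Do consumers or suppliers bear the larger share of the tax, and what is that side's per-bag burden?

Before the tax: set 420 − 3P = 2P + 255 → P* = $33, Q* = 321.
With the tax collected from suppliers, supply shifts: Qs = 2(P − 33) + 255.
Solving gives Q = 281.4 with consumers paying $46.2 and suppliers receiving $13.2 (the $33 wedge).
Per-bag burden: consumers $13.2, suppliers $19.8.
Suppliers take the larger share because supply is less price-elastic here (demand slope 3 vs supply slope 2).

Suppliers bear the larger share: $19.8 per bag.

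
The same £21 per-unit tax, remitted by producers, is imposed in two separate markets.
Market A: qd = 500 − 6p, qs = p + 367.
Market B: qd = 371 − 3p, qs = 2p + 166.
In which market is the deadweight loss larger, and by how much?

Market B, by £75.6.

Market A: pre-tax p* = £19, q* = 386; post-tax q = 368; deadweight loss = £189.
Market B: pre-tax p* = £41, q* = 248; post-tax q = 222.8; deadweight loss = £264.6.
Difference: £189 vs £264.6 → market B is larger by £75.6.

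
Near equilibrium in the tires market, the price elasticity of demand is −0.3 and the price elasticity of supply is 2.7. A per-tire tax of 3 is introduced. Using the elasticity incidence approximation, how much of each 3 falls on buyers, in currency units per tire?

Buyers bear ≈ 2.7 per tire.

Incidence ratio: buyers' share ≈ εs / (εs + |εd|) = 2.7 / (2.7 + 0.3) = 0.9.
So buyers bear ≈ 0.9 × 3 = 2.7; producers bear 0.3.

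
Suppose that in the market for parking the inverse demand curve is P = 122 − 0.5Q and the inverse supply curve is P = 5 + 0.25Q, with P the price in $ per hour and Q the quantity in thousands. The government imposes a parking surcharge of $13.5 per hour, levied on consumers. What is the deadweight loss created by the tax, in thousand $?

Inverting to Q(P) form: Qd = 244 − 2P; Qs = 4P − 20.
Before the tax: set 244 − 2P = 4P − 20 → P* = $44, Q* = 156.
With the tax collected from consumers, demand (in seller-price terms) shifts: Qd = 244 − 2(P + 13.5).
Solving gives Q = 138 with consumers paying $53 and producers receiving $39.5 (the $13.5 wedge).
Quantity falls by |ΔQ| = |156 − 138| = 18.
DWL = ½ · t · |ΔQ| = ½ · 13.5 · 18 = $121.5.

Deadweight loss = $121.5 thousand.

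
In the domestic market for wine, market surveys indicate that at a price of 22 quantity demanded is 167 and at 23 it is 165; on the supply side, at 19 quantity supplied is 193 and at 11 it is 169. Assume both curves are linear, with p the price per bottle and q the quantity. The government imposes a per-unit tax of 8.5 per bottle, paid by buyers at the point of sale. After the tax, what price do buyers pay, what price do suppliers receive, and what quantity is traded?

Buyers pay 20.1; suppliers receive 11.6; quantity = 170.8.

Demand slope: (165 − 167)/(23 − 22) = -2, so qd = 211 − 2p.
Supply slope: (169 − 193)/(11 − 19) = 3, so qs = 3p + 136.
Without the tax, 211 − 2p = 3p + 136 gives 5p = 75, so p* = 15 and q* = 181.
With the tax collected from buyers, demand (in seller-price terms) shifts: qd = 211 − 2(p + 8.5).
New equilibrium: buyers pay 20.1, suppliers receive 11.6, q = 170.8. (Wedge: pb − ps = 8.5.)
The less price-elastic side of the market bears the larger share of a per-unit tax.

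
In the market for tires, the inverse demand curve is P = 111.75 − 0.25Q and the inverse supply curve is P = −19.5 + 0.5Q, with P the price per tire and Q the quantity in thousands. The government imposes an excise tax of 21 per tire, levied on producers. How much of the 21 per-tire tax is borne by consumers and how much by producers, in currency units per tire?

Rewrite in direct form: Qd = 447 − 4P and Qs = 2P + 39.
Before the tax: set 447 − 4P = 2P + 39 → P* = 68, Q* = 175.
With the tax collected from producers, supply shifts: Qs = 2(P − 21) + 39.
Solving gives Q = 147 with consumers paying 75 and producers receiving 54 (the 21 wedge).
Burden on consumers: 7; on producers: 14. (They sum to 21.)
The less price-elastic side of the market bears the larger share of a per-unit tax.

Consumers bear 7 per tire; producers bear 14 per tire.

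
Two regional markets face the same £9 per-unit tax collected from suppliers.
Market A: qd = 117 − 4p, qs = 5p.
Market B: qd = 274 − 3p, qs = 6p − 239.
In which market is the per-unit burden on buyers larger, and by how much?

Market B, by £1.

Market A: pre-tax p* = £13, q* = 65; post-tax q = 45; per-unit burden on buyers = £5.
Market B: pre-tax p* = £57, q* = 103; post-tax q = 85; per-unit burden on buyers = £6.
Difference: £5 vs £6 → market B is larger by £1.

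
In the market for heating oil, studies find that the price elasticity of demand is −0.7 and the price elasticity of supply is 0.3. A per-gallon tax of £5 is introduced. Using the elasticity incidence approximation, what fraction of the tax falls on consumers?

Consumers' share ≈ 0.3.

Incidence ratio: consumers' share ≈ εs / (εs + |εd|) = 0.3 / (0.3 + 0.7) = 0.3.
Supply is the less elastic side, so consumers bear the smaller share.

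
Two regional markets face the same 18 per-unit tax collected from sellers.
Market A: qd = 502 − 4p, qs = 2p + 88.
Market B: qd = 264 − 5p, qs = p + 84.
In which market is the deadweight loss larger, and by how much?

Market A: pre-tax p* = 69, q* = 226; post-tax q = 202; deadweight loss = 216.
Market B: pre-tax p* = 30, q* = 114; post-tax q = 99; deadweight loss = 135.
Difference: 216 vs 135 → market A is larger by 81.

Market A, by 81.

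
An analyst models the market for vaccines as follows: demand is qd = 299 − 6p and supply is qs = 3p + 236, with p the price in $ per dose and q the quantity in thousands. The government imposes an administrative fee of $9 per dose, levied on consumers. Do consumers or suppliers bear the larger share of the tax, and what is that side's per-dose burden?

Before the tax: set 299 − 6p = 3p + 236 → p* = $7, q* = 257.
With the tax collected from consumers, demand (in seller-price terms) shifts: qd = 299 − 6(p + 9).
Solving gives q = 239 with consumers paying $10 and suppliers receiving $1 (the $9 wedge).
Per-dose burden: consumers $3, suppliers $6.
Suppliers take the larger share because supply is less price-elastic here (demand slope 6 vs supply slope 3).

Suppliers bear the larger share: $6 per dose.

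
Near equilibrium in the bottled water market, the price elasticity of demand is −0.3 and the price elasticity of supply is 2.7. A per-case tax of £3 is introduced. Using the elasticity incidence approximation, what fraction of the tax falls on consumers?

Consumers' share ≈ 0.9.

Incidence ratio: consumers' share ≈ εs / (εs + |εd|) = 2.7 / (2.7 + 0.3) = 0.9.
Supply is the more elastic side, so consumers bear the larger share.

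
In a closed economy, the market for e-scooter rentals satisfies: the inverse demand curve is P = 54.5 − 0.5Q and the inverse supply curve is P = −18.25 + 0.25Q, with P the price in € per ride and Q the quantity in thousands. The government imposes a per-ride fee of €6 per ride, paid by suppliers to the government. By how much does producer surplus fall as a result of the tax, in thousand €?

Producer surplus falls by €186 thousand.

Inverting to Q(P) form: Qd = 109 − 2P; Qs = 4P + 73.
Without the tax, 109 − 2P = 4P + 73 gives 6P = 36, so P* = €6 and Q* = 97.
With the tax collected from suppliers, supply shifts: Qs = 4(P − 6) + 73.
New equilibrium: buyers pay €10, suppliers receive €4, Q = 89. (Wedge: Pb − Ps = 6.)
ΔPS is the trapezoid between Q = 89 and Q = 97 of height €2: ½ · (97 + 89) · 2 = €186.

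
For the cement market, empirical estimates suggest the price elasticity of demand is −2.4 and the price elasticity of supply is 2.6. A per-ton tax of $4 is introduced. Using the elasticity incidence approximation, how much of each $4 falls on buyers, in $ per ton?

Incidence ratio: buyers' share ≈ εs / (εs + |εd|) = 2.6 / (2.6 + 2.4) = 0.52.
So buyers bear ≈ 0.52 × $4 = $2.08; sellers bear $1.92.

Buyers bear ≈ $2.08 per ton.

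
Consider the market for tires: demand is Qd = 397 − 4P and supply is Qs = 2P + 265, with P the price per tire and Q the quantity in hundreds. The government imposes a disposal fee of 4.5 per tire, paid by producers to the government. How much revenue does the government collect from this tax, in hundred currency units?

Before the tax: set 397 − 4P = 2P + 265 → P* = 22, Q* = 309.
With the tax collected from producers, supply shifts: Qs = 2(P − 4.5) + 265.
Solving gives Q = 303 with buyers paying 23.5 and producers receiving 19 (the 4.5 wedge).
Revenue = t · Q = 4.5 · 303 = 1363.5.

Tax revenue = 1363.5 hundred.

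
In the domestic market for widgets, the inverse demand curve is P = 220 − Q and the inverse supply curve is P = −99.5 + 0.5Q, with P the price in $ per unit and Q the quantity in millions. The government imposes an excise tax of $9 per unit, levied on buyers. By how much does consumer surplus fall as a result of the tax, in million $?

Rewrite in direct form: Qd = 220 − P and Qs = 2P + 199.
Before the tax: set 220 − P = 2P + 199 → P* = $7, Q* = 213.
With the tax collected from buyers, demand (in seller-price terms) shifts: Qd = 220 − (P + 9).
New equilibrium: buyers pay $13, sellers receive $4, Q = 207. (Wedge: Pb − Ps = 9.)
ΔCS is the trapezoid between Q = 207 and Q = 213 of height $6: ½ · (213 + 207) · 6 = $1260.

Consumer surplus falls by $1260 million.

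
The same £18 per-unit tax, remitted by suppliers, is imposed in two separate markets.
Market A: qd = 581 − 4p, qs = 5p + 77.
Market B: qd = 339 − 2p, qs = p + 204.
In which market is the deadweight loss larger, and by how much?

Market A: pre-tax p* = £56, q* = 357; post-tax q = 317; deadweight loss = £360.
Market B: pre-tax p* = £45, q* = 249; post-tax q = 237; deadweight loss = £108.
Difference: £360 vs £108 → market A is larger by £252.

Market A, by £252.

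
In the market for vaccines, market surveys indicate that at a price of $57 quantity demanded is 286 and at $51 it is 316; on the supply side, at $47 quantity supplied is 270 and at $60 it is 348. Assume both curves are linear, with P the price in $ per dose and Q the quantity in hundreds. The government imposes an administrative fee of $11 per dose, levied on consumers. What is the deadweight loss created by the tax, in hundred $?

Demand slope: (316 − 286)/(51 − 57) = -5, so Qd = 571 − 5P.
Supply slope: (348 − 270)/(60 − 47) = 6, so Qs = 6P − 12.
Without the tax, 571 − 5P = 6P − 12 gives 11P = 583, so P* = $53 and Q* = 306.
With the tax collected from consumers, demand (in seller-price terms) shifts: Qd = 571 − 5(P + 11).
New equilibrium: consumers pay $59, producers receive $48, Q = 276. (Wedge: Pb − Ps = 11.)
Quantity falls by |ΔQ| = |306 − 276| = 30.
DWL = ½ · t · |ΔQ| = ½ · 11 · 30 = $165.

Deadweight loss = $165 hundred.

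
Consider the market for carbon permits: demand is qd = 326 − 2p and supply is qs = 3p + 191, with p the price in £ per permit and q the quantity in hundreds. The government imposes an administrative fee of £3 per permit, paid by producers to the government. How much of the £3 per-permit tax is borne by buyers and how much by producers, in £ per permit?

Buyers bear £1.8 per permit; producers bear £1.2 per permit.

Without the tax, 326 − 2p = 3p + 191 gives 5p = 135, so p* = £27 and q* = 272.
With the tax collected from producers, supply shifts: qs = 3(p − 3) + 191.
Solving gives q = 268.4 with buyers paying £28.8 and producers receiving £25.8 (the £3 wedge).
Burden on buyers: £1.8; on producers: £1.2. (They sum to £3.)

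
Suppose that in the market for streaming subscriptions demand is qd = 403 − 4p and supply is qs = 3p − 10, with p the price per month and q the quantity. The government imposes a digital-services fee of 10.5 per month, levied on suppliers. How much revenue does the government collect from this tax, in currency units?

Tax revenue = 1564.5.

Before the tax: set 403 − 4p = 3p − 10 → p* = 59, q* = 167.
With the tax collected from suppliers, supply shifts: qs = 3(p − 10.5) − 10.
New equilibrium: consumers pay 63.5, suppliers receive 53, q = 149. (Wedge: pb − ps = 10.5.)
Revenue = t · Q = 10.5 · 149 = 1564.5.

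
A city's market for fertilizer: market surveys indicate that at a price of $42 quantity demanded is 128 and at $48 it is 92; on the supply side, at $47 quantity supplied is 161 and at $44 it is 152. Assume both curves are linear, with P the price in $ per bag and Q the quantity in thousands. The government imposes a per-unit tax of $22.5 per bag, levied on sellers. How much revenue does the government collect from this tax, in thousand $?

Tax revenue = $2137.5 thousand.

Demand slope: (92 − 128)/(48 − 42) = -6, so Qd = 380 − 6P.
Supply slope: (152 − 161)/(44 − 47) = 3, so Qs = 3P + 20.
Without the tax, 380 − 6P = 3P + 20 gives 9P = 360, so P* = $40 and Q* = 140.
With the tax collected from sellers, supply shifts: Qs = 3(P − 22.5) + 20.
New equilibrium: buyers pay $47.5, sellers receive $25, Q = 95. (Wedge: Pb − Ps = 22.5.)
Revenue = t · Q = 22.5 · 95 = $2137.5.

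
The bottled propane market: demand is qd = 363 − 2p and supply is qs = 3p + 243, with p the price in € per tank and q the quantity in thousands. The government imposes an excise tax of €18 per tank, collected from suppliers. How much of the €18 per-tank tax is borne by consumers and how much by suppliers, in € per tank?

Before the tax: set 363 − 2p = 3p + 243 → p* = €24, q* = 315.
With the tax collected from suppliers, supply shifts: qs = 3(p − 18) + 243.
New equilibrium: consumers pay €34.8, suppliers receive €16.8, q = 293.4. (Wedge: pb − ps = 18.)
Burden on consumers: €10.8; on suppliers: €7.2. (They sum to €18.)

Consumers bear €10.8 per tank; suppliers bear €7.2 per tank.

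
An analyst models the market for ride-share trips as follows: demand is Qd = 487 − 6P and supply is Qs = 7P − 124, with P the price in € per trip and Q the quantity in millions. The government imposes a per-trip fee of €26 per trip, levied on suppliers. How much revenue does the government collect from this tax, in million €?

Tax revenue = €3146 million.

Without the tax, 487 − 6P = 7P − 124 gives 13P = 611, so P* = €47 and Q* = 205.
With the tax collected from suppliers, supply shifts: Qs = 7(P − 26) − 124.
Solving gives Q = 121 with buyers paying €61 and suppliers receiving €35 (the €26 wedge).
Revenue = t · Q = 26 · 121 = €3146.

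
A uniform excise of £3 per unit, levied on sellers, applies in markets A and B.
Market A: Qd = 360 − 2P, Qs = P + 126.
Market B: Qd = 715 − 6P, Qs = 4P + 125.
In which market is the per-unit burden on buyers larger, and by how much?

Market A: pre-tax P* = £78, Q* = 204; post-tax Q = 202; per-unit burden on buyers = £1.
Market B: pre-tax P* = £59, Q* = 361; post-tax Q = 353.8; per-unit burden on buyers = £1.2.
Difference: £1 vs £1.2 → market B is larger by £0.2.

Market B, by £0.2.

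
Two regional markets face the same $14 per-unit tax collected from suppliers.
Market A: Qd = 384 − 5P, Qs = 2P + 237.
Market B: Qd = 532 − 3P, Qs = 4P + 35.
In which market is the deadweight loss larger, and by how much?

Market B, by $28.

Market A: pre-tax P* = $21, Q* = 279; post-tax Q = 259; deadweight loss = $140.
Market B: pre-tax P* = $71, Q* = 319; post-tax Q = 295; deadweight loss = $168.
Difference: $140 vs $168 → market B is larger by $28.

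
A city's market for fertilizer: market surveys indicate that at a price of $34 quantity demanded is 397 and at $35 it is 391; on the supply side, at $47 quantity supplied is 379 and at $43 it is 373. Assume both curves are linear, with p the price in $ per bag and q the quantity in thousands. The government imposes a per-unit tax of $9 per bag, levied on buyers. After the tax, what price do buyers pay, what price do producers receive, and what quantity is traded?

Demand slope: (391 − 397)/(35 − 34) = -6, so qd = 601 − 6p.
Supply slope: (373 − 379)/(43 − 47) = 1.5, so qs = 1.5p + 308.5.
Without the tax, 601 − 6p = 1.5p + 308.5 gives 7.5p = 292.5, so p* = $39 and q* = 367.
With the tax collected from buyers, demand (in seller-price terms) shifts: qd = 601 − 6(p + 9).
New equilibrium: buyers pay $40.8, producers receive $31.8, q = 356.2. (Wedge: pb − ps = 9.)

Buyers pay $40.8; producers receive $31.8; quantity = 356.2.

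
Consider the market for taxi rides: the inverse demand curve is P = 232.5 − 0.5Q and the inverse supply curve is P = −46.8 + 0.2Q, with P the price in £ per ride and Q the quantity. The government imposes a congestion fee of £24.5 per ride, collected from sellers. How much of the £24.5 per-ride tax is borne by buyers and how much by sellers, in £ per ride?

Buyers bear £17.5 per ride; sellers bear £7 per ride.

Rewrite in direct form: Qd = 465 − 2P and Qs = 5P + 234.
Before the tax: set 465 − 2P = 5P + 234 → P* = £33, Q* = 399.
With the tax collected from sellers, supply shifts: Qs = 5(P − 24.5) + 234.
Solving gives Q = 364 with buyers paying £50.5 and sellers receiving £26 (the £24.5 wedge).
Burden on buyers: £17.5; on sellers: £7. (They sum to £24.5.)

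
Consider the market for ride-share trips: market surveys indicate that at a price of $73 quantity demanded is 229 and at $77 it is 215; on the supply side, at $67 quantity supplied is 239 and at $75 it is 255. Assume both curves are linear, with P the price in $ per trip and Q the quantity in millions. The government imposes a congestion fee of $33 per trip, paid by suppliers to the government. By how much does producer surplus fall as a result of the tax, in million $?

Demand slope: (215 − 229)/(77 − 73) = -3.5, so Qd = 484.5 − 3.5P.
Supply slope: (255 − 239)/(75 − 67) = 2, so Qs = 2P + 105.
Before the tax: set 484.5 − 3.5P = 2P + 105 → P* = $69, Q* = 243.
With the tax collected from suppliers, supply shifts: Qs = 2(P − 33) + 105.
New equilibrium: consumers pay $81, suppliers receive $48, Q = 201. (Wedge: Pb − Ps = 33.)
ΔPS is the trapezoid between Q = 201 and Q = 243 of height $21: ½ · (243 + 201) · 21 = $4662.

Producer surplus falls by $4662 million.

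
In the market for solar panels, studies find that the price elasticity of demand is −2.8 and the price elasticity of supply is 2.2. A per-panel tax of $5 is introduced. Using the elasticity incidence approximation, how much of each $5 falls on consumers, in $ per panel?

Incidence ratio: consumers' share ≈ εs / (εs + |εd|) = 2.2 / (2.2 + 2.8) = 0.44.
So consumers bear ≈ 0.44 × $5 = $2.2; sellers bear $2.8.

Consumers bear ≈ $2.2 per panel.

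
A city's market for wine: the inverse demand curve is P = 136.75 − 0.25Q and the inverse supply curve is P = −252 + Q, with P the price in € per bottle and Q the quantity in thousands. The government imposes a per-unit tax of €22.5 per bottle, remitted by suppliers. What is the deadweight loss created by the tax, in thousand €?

Inverting to Q(P) form: Qd = 547 − 4P; Qs = P + 252.
Without the tax, 547 − 4P = P + 252 gives 5P = 295, so P* = €59 and Q* = 311.
With the tax collected from suppliers, supply shifts: Qs = (P − 22.5) + 252.
Solving gives Q = 293 with buyers paying €63.5 and suppliers receiving €41 (the €22.5 wedge).
Quantity falls by |ΔQ| = |311 − 293| = 18.
DWL = ½ · t · |ΔQ| = ½ · 22.5 · 18 = €202.5.

Deadweight loss = €202.5 thousand.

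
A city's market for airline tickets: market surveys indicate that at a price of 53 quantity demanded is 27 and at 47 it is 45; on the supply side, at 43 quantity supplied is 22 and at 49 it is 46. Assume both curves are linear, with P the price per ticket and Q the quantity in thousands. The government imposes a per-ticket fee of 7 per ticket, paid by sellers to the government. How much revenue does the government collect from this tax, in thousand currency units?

Tax revenue = 210 thousand.

Demand slope: (45 − 27)/(47 − 53) = -3, so Qd = 186 − 3P.
Supply slope: (46 − 22)/(49 − 43) = 4, so Qs = 4P − 150.
Without the tax, 186 − 3P = 4P − 150 gives 7P = 336, so P* = 48 and Q* = 42.
With the tax collected from sellers, supply shifts: Qs = 4(P − 7) − 150.
New equilibrium: buyers pay 52, sellers receive 45, Q = 30. (Wedge: Pb − Ps = 7.)
Revenue = t · Q = 7 · 30 = 210.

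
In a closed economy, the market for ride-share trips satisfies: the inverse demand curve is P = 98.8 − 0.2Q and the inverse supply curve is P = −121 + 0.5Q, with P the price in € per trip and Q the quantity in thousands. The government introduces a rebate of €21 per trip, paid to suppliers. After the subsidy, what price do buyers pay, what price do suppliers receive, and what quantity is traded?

Inverting to Q(P) form: Qd = 494 − 5P; Qs = 2P + 242.
Without the subsidy, 494 − 5P = 2P + 242 gives 7P = 252, so P* = €36 and Q* = 314.
With a per-unit subsidy paid to suppliers, each receives P + 21 per unit sold, so supply becomes Qs = 2(P + 21) + 242.
New equilibrium: buyers pay €30, suppliers receive €51, Q = 344. (Wedge: Pb − Ps = −21.)

Buyers pay €30; suppliers receive €51; quantity = 344.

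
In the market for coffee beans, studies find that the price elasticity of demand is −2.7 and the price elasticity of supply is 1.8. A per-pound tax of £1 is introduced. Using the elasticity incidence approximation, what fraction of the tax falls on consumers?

Incidence ratio: consumers' share ≈ εs / (εs + |εd|) = 1.8 / (1.8 + 2.7) = 0.4.
Supply is the less elastic side, so consumers bear the smaller share.

Consumers' share ≈ 0.4.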